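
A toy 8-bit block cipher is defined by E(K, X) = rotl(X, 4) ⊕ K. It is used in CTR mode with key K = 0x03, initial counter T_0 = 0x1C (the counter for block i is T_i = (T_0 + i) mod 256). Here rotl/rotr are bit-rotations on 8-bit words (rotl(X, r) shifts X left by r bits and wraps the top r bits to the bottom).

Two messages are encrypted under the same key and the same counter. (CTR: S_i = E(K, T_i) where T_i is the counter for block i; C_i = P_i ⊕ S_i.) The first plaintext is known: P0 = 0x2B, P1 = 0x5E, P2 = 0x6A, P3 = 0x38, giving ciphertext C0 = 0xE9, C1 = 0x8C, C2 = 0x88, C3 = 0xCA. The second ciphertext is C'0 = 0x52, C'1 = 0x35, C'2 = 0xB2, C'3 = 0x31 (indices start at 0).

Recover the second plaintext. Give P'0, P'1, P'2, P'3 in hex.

In CTR with a reused counter, both messages share the same keystream S_i, so C_i ⊕ C'_i = P_i ⊕ P'_i and thus P'_i = P_i ⊕ C_i ⊕ C'_i.
P'0: 0x2B ⊕ 0xE9 ⊕ 0x52 = 0x90.
P'1: 0x5E ⊕ 0x8C ⊕ 0x35 = 0xE7.
P'2: 0x6A ⊕ 0x88 ⊕ 0xB2 = 0x50.
P'3: 0x38 ⊕ 0xCA ⊕ 0x31 = 0xC3.

P'0 = 0x90, P'1 = 0xE7, P'2 = 0x50, P'3 = 0xC3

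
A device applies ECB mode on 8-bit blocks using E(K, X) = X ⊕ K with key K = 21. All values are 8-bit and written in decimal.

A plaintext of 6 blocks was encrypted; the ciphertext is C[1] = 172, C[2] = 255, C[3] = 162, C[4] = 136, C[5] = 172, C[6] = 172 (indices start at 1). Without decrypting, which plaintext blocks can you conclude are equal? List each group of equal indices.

P[1] = P[5] = P[6]

ECB encrypts each block independently with the same key, so equal ciphertext blocks imply equal plaintext blocks.
C[1] = C[5] = C[6] = 172, so P[1] = P[5] = P[6].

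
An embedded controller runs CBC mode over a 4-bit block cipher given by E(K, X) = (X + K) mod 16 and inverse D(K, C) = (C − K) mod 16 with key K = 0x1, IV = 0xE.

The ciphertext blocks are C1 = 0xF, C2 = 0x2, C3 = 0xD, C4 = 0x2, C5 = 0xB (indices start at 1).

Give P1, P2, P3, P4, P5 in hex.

P1 = 0x0, P2 = 0xE, P3 = 0xE, P4 = 0xC, P5 = 0x8

CBC decryption: P_i = D(K, C_i) ⊕ C_{i−1}, with C_{0} = IV.
P1: D(K, 0xF) = 0xE; 0xE ⊕ 0xE = 0x0.
P2: D(K, 0x2) = 0x1; 0x1 ⊕ 0xF = 0xE.
P3: D(K, 0xD) = 0xC; 0xC ⊕ 0x2 = 0xE.
P4: D(K, 0x2) = 0x1; 0x1 ⊕ 0xD = 0xC.
P5: D(K, 0xB) = 0xA; 0xA ⊕ 0x2 = 0x8.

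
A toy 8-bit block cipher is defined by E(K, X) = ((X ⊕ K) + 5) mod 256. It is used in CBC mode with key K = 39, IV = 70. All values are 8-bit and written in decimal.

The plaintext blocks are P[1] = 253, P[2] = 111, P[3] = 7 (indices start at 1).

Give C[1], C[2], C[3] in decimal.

C[1] = 161, C[2] = 238, C[3] = 211

CBC encryption: C_i = E(K, P_i ⊕ C_{i−1}), with C_{0} = IV.
C[1]: P[1] ⊕ 70 = 187; E(K, 187) = 161.
C[2]: P[2] ⊕ 161 = 206; E(K, 206) = 238.
C[3]: P[3] ⊕ 238 = 233; E(K, 233) = 211.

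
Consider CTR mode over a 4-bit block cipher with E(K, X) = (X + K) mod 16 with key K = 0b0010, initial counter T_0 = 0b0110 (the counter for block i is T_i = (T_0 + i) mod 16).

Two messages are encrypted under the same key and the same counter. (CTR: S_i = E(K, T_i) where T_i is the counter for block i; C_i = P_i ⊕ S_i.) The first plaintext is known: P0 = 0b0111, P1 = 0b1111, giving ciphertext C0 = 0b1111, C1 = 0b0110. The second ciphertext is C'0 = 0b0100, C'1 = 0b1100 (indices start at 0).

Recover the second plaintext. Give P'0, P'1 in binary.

P'0 = 0b1100, P'1 = 0b0101

In CTR with a reused counter, both messages share the same keystream S_i, so C_i ⊕ C'_i = P_i ⊕ P'_i and thus P'_i = P_i ⊕ C_i ⊕ C'_i.
P'0: 0b0111 ⊕ 0b1111 ⊕ 0b0100 = 0b1100.
P'1: 0b1111 ⊕ 0b0110 ⊕ 0b1100 = 0b0101.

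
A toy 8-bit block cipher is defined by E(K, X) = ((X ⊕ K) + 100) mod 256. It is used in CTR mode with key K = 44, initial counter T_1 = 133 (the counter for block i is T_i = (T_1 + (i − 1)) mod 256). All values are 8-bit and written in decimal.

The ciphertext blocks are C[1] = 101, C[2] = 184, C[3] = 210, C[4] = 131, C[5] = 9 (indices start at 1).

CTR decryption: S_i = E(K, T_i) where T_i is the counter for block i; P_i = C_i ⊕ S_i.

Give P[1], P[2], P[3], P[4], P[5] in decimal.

P[1] = 104, P[2] = 182, P[3] = 221, P[4] = 139, P[5] = 0

P[1]: T = 133, S = E(K, T) = 13; 101 ⊕ 13 = 104.
P[2]: T = 134, S = E(K, T) = 14; 184 ⊕ 14 = 182.
P[3]: T = 135, S = E(K, T) = 15; 210 ⊕ 15 = 221.
P[4]: T = 136, S = E(K, T) = 8; 131 ⊕ 8 = 139.
P[5]: T = 137, S = E(K, T) = 9; 9 ⊕ 9 = 0.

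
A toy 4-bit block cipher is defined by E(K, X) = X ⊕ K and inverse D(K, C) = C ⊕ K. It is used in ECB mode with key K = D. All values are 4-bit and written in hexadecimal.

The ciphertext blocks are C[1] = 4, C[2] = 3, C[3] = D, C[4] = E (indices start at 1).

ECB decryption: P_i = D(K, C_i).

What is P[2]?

P[2] = E

P[2]: D(K, 3) = E.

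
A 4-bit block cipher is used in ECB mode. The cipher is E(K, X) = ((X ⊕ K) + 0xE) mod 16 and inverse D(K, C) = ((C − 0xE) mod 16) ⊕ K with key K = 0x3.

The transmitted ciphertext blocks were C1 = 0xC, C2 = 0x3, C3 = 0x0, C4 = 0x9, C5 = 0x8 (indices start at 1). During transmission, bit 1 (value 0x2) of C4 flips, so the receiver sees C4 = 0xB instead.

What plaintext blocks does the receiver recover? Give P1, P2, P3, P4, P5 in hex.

P1 = 0xD, P2 = 0x6, P3 = 0x1, P4 = 0xE, P5 = 0x9

ECB decryption: P_i = D(K, C_i).
Only C4 changed, to 0xB. In ECB, a change in C_i affects only P_i. Decrypting the received ciphertext:
P1: D(K, 0xC) = 0xD.
P2: D(K, 0x3) = 0x6.
P3: D(K, 0x0) = 0x1.
P4: D(K, 0xB) = 0xE.
P5: D(K, 0x8) = 0x9.
Blocks that differ from the original plaintext: P4.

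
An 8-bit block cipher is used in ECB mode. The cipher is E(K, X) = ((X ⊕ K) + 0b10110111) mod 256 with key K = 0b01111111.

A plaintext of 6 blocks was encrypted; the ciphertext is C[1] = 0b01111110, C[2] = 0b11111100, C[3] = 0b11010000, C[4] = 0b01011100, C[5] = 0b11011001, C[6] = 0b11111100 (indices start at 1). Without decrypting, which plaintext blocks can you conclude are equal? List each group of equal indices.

P[2] = P[6]

ECB encrypts each block independently with the same key, so equal ciphertext blocks imply equal plaintext blocks.
C[2] = C[6] = 0b11111100, so P[2] = P[6].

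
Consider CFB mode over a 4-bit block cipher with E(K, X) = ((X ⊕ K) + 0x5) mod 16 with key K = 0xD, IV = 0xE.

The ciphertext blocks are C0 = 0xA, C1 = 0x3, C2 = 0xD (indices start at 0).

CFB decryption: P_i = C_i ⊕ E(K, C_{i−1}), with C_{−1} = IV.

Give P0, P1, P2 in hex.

P0 = 0x2, P1 = 0xF, P2 = 0xE

P0: E(K, 0xE) = 0x8; 0xA ⊕ 0x8 = 0x2.
P1: E(K, 0xA) = 0xC; 0x3 ⊕ 0xC = 0xF.
P2: E(K, 0x3) = 0x3; 0xD ⊕ 0x3 = 0xE.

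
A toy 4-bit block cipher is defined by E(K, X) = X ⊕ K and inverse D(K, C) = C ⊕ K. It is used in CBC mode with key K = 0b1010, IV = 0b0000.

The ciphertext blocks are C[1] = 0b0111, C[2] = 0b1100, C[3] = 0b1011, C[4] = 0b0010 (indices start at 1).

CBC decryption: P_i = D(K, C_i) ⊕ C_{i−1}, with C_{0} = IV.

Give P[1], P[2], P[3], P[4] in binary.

P[1]: D(K, 0b0111) = 0b1101; 0b1101 ⊕ 0b0000 = 0b1101.
P[2]: D(K, 0b1100) = 0b0110; 0b0110 ⊕ 0b0111 = 0b0001.
P[3]: D(K, 0b1011) = 0b0001; 0b0001 ⊕ 0b1100 = 0b1101.
P[4]: D(K, 0b0010) = 0b1000; 0b1000 ⊕ 0b1011 = 0b0011.

P[1] = 0b1101, P[2] = 0b0001, P[3] = 0b1101, P[4] = 0b0011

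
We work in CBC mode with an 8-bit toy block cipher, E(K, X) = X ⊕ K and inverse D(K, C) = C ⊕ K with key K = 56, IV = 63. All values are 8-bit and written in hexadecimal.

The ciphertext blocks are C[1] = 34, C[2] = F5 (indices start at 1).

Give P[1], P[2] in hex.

CBC decryption: P_i = D(K, C_i) ⊕ C_{i−1}, with C_{0} = IV.
P[1]: D(K, 34) = 62; 62 ⊕ 63 = 01.
P[2]: D(K, F5) = A3; A3 ⊕ 34 = 97.

P[1] = 01, P[2] = 97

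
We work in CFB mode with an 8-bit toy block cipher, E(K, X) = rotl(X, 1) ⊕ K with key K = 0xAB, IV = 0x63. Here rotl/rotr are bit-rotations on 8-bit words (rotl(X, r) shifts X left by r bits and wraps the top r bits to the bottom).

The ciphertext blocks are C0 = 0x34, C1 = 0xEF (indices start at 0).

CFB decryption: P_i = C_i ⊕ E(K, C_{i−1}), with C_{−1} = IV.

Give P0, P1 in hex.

P0 = 0x59, P1 = 0x2C

P0: E(K, 0x63) = 0x6D; 0x34 ⊕ 0x6D = 0x59.
P1: E(K, 0x34) = 0xC3; 0xEF ⊕ 0xC3 = 0x2C.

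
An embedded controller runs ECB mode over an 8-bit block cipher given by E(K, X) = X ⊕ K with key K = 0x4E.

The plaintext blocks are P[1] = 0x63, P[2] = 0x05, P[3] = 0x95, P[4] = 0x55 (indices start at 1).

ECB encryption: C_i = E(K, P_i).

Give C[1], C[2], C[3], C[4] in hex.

C[1] = 0x2D, C[2] = 0x4B, C[3] = 0xDB, C[4] = 0x1B

C[1]: E(K, 0x63) = 0x2D.
C[2]: E(K, 0x05) = 0x4B.
C[3]: E(K, 0x95) = 0xDB.
C[4]: E(K, 0x55) = 0x1B.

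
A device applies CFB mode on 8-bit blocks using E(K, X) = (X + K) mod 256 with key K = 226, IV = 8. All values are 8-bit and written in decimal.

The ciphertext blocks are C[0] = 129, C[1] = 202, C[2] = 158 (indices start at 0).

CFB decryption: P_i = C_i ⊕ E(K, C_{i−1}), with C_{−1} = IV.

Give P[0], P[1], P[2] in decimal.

P[0]: E(K, 8) = 234; 129 ⊕ 234 = 107.
P[1]: E(K, 129) = 99; 202 ⊕ 99 = 169.
P[2]: E(K, 202) = 172; 158 ⊕ 172 = 50.

P[0] = 107, P[1] = 169, P[2] = 50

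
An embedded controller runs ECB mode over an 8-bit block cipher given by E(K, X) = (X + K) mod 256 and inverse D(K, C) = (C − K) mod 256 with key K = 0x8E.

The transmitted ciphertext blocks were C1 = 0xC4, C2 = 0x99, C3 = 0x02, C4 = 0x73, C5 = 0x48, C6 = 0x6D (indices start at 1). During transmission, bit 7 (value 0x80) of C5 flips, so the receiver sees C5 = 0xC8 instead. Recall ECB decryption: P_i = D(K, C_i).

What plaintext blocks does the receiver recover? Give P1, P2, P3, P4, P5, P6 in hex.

P1 = 0x36, P2 = 0x0B, P3 = 0x74, P4 = 0xE5, P5 = 0x3A, P6 = 0xDF

Only C5 changed, to 0xC8. In ECB, a change in C_i affects only P_i. Decrypting the received ciphertext:
P1: D(K, 0xC4) = 0x36.
P2: D(K, 0x99) = 0x0B.
P3: D(K, 0x02) = 0x74.
P4: D(K, 0x73) = 0xE5.
P5: D(K, 0xC8) = 0x3A.
P6: D(K, 0x6D) = 0xDF.
Blocks that differ from the original plaintext: P5.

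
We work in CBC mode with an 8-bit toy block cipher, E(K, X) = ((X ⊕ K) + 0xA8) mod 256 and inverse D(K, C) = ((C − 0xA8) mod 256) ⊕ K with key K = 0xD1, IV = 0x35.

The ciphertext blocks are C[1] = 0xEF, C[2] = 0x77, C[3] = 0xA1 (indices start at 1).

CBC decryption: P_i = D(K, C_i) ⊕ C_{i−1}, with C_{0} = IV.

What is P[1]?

P[1] = 0xA3

P[1]: D(K, 0xEF) = 0x96; 0x96 ⊕ 0x35 = 0xA3.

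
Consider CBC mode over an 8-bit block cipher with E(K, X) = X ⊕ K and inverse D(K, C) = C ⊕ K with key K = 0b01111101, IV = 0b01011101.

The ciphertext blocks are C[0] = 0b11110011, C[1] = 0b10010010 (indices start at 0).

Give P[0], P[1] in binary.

P[0] = 0b11010011, P[1] = 0b00011100

CBC decryption: P_i = D(K, C_i) ⊕ C_{i−1}, with C_{−1} = IV.
P[0]: D(K, 0b11110011) = 0b10001110; 0b10001110 ⊕ 0b01011101 = 0b11010011.
P[1]: D(K, 0b10010010) = 0b11101111; 0b11101111 ⊕ 0b11110011 = 0b00011100.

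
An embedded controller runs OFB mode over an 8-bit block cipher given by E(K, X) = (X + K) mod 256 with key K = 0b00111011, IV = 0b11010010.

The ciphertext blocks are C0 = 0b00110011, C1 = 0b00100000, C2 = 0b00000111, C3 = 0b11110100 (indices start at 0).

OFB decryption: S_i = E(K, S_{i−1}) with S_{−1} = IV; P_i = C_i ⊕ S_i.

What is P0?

P0: S = E(K, 0b11010010) = 0b00001101; 0b00110011 ⊕ 0b00001101 = 0b00111110.

P0 = 0b00111110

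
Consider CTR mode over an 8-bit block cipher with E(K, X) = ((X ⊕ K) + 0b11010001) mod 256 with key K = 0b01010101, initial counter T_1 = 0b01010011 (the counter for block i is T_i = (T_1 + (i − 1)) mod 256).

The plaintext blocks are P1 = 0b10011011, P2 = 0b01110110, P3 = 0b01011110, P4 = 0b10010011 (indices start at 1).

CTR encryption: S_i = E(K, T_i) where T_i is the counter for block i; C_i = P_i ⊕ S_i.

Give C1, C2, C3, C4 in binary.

C1 = 0b01001100, C2 = 0b10100100, C3 = 0b10001111, C4 = 0b01000111

C1: T = 0b01010011, S = E(K, T) = 0b11010111; 0b10011011 ⊕ 0b11010111 = 0b01001100.
C2: T = 0b01010100, S = E(K, T) = 0b11010010; 0b01110110 ⊕ 0b11010010 = 0b10100100.
C3: T = 0b01010101, S = E(K, T) = 0b11010001; 0b01011110 ⊕ 0b11010001 = 0b10001111.
C4: T = 0b01010110, S = E(K, T) = 0b11010100; 0b10010011 ⊕ 0b11010100 = 0b01000111.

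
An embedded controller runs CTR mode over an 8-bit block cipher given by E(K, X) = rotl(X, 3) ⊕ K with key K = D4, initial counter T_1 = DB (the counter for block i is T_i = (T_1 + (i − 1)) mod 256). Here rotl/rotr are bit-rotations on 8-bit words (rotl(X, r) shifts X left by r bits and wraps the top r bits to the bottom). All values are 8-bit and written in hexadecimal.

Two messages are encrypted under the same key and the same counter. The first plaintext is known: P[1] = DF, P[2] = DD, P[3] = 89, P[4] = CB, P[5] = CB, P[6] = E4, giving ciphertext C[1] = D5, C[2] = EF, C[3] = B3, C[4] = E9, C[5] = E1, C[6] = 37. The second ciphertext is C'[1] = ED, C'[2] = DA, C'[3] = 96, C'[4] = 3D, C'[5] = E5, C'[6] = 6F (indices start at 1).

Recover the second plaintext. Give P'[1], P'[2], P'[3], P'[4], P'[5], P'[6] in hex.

P'[1] = E7, P'[2] = E8, P'[3] = AC, P'[4] = 1F, P'[5] = CF, P'[6] = BC

In CTR with a reused counter, both messages share the same keystream S_i, so C_i ⊕ C'_i = P_i ⊕ P'_i and thus P'_i = P_i ⊕ C_i ⊕ C'_i.
P'[1]: DF ⊕ D5 ⊕ ED = E7.
P'[2]: DD ⊕ EF ⊕ DA = E8.
P'[3]: 89 ⊕ B3 ⊕ 96 = AC.
P'[4]: CB ⊕ E9 ⊕ 3D = 1F.
P'[5]: CB ⊕ E1 ⊕ E5 = CF.
P'[6]: E4 ⊕ 37 ⊕ 6F = BC.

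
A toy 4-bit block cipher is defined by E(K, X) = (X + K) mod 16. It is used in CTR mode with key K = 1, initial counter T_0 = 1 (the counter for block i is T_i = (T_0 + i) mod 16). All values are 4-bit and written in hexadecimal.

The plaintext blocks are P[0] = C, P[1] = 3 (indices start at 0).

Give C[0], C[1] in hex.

CTR encryption: S_i = E(K, T_i) where T_i is the counter for block i; C_i = P_i ⊕ S_i.
C[0]: T = 1, S = E(K, T) = 2; C ⊕ 2 = E.
C[1]: T = 2, S = E(K, T) = 3; 3 ⊕ 3 = 0.

C[0] = E, C[1] = 0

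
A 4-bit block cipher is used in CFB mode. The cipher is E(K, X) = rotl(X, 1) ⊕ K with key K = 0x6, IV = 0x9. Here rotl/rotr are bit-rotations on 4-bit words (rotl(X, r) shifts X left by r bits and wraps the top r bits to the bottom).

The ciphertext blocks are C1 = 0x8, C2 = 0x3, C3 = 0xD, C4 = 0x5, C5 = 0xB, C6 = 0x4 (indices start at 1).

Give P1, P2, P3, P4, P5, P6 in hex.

CFB decryption: P_i = C_i ⊕ E(K, C_{i−1}), with C_{0} = IV.
P1: E(K, 0x9) = 0x5; 0x8 ⊕ 0x5 = 0xD.
P2: E(K, 0x8) = 0x7; 0x3 ⊕ 0x7 = 0x4.
P3: E(K, 0x3) = 0x0; 0xD ⊕ 0x0 = 0xD.
P4: E(K, 0xD) = 0xD; 0x5 ⊕ 0xD = 0x8.
P5: E(K, 0x5) = 0xC; 0xB ⊕ 0xC = 0x7.
P6: E(K, 0xB) = 0x1; 0x4 ⊕ 0x1 = 0x5.

P1 = 0xD, P2 = 0x4, P3 = 0xD, P4 = 0x8, P5 = 0x7, P6 = 0x5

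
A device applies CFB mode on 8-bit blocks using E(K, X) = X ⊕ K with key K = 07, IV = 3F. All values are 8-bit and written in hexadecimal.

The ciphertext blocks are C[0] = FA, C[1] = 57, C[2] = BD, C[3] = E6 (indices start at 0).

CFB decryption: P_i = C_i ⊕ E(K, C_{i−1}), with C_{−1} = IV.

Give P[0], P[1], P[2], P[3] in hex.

P[0]: E(K, 3F) = 38; FA ⊕ 38 = C2.
P[1]: E(K, FA) = FD; 57 ⊕ FD = AA.
P[2]: E(K, 57) = 50; BD ⊕ 50 = ED.
P[3]: E(K, BD) = BA; E6 ⊕ BA = 5C.

P[0] = C2, P[1] = AA, P[2] = ED, P[3] = 5C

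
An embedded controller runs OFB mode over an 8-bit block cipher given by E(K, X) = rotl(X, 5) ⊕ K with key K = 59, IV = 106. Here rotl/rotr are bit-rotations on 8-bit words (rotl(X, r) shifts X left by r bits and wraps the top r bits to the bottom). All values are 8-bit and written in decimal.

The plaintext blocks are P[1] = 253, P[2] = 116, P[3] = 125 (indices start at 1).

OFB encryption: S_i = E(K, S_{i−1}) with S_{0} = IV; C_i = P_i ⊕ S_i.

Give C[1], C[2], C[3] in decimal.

C[1]: S = E(K, 106) = 118; 253 ⊕ 118 = 139.
C[2]: S = E(K, 118) = 245; 116 ⊕ 245 = 129.
C[3]: S = E(K, 245) = 133; 125 ⊕ 133 = 248.

C[1] = 139, C[2] = 129, C[3] = 248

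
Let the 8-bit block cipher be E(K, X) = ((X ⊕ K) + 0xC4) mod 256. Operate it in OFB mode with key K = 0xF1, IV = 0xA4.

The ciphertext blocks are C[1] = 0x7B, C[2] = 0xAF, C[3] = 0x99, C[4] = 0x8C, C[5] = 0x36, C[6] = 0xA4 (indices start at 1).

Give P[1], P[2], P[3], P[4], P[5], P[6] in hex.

OFB decryption: S_i = E(K, S_{i−1}) with S_{0} = IV; P_i = C_i ⊕ S_i.
P[1]: S = E(K, 0xA4) = 0x19; 0x7B ⊕ 0x19 = 0x62.
P[2]: S = E(K, 0x19) = 0xAC; 0xAF ⊕ 0xAC = 0x03.
P[3]: S = E(K, 0xAC) = 0x21; 0x99 ⊕ 0x21 = 0xB8.
P[4]: S = E(K, 0x21) = 0x94; 0x8C ⊕ 0x94 = 0x18.
P[5]: S = E(K, 0x94) = 0x29; 0x36 ⊕ 0x29 = 0x1F.
P[6]: S = E(K, 0x29) = 0x9C; 0xA4 ⊕ 0x9C = 0x38.

P[1] = 0x62, P[2] = 0x03, P[3] = 0xB8, P[4] = 0x18, P[5] = 0x1F, P[6] = 0x38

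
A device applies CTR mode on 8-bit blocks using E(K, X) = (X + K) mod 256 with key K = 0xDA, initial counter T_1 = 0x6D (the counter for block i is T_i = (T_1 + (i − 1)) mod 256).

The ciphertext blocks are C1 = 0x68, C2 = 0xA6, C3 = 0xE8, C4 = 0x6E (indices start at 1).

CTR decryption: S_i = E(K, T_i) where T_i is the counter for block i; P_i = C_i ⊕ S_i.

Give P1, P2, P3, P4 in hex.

P1: T = 0x6D, S = E(K, T) = 0x47; 0x68 ⊕ 0x47 = 0x2F.
P2: T = 0x6E, S = E(K, T) = 0x48; 0xA6 ⊕ 0x48 = 0xEE.
P3: T = 0x6F, S = E(K, T) = 0x49; 0xE8 ⊕ 0x49 = 0xA1.
P4: T = 0x70, S = E(K, T) = 0x4A; 0x6E ⊕ 0x4A = 0x24.

P1 = 0x2F, P2 = 0xEE, P3 = 0xA1, P4 = 0x24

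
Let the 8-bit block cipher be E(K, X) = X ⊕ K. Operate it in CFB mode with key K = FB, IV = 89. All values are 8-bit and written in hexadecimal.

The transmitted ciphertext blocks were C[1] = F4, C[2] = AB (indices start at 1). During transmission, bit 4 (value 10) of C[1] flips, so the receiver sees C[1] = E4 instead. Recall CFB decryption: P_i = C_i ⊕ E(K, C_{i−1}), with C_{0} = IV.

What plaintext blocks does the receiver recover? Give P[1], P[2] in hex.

Only C[1] changed, to E4. In CFB, a change in C_i flips the same bit in P_i and garbles P_{i+1}. Decrypting the received ciphertext:
P[1]: E(K, 89) = 72; E4 ⊕ 72 = 96.
P[2]: E(K, E4) = 1F; AB ⊕ 1F = B4.
Blocks that differ from the original plaintext: P[1], P[2].

P[1] = 96, P[2] = B4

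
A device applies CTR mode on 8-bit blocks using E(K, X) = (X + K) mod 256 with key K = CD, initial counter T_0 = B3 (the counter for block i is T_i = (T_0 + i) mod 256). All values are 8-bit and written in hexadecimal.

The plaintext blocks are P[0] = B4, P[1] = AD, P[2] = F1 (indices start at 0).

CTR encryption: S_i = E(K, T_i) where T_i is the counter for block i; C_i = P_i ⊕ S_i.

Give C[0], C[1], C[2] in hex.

C[0]: T = B3, S = E(K, T) = 80; B4 ⊕ 80 = 34.
C[1]: T = B4, S = E(K, T) = 81; AD ⊕ 81 = 2C.
C[2]: T = B5, S = E(K, T) = 82; F1 ⊕ 82 = 73.

C[0] = 34, C[1] = 2C, C[2] = 73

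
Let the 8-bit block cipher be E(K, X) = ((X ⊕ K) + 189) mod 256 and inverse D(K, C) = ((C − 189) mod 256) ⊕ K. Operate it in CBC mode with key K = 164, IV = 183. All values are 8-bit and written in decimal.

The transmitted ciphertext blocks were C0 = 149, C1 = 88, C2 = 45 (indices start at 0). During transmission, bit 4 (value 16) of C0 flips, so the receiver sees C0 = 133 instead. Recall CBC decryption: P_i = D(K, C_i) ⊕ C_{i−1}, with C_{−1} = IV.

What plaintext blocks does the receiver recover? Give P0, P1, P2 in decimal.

P0 = 219, P1 = 186, P2 = 140

Only C0 changed, to 133. In CBC, a change in C_i garbles P_i and flips the same bit in P_{i+1}. Decrypting the received ciphertext:
P0: D(K, 133) = 108; 108 ⊕ 183 = 219.
P1: D(K, 88) = 63; 63 ⊕ 133 = 186.
P2: D(K, 45) = 212; 212 ⊕ 88 = 140.
Blocks that differ from the original plaintext: P0, P1.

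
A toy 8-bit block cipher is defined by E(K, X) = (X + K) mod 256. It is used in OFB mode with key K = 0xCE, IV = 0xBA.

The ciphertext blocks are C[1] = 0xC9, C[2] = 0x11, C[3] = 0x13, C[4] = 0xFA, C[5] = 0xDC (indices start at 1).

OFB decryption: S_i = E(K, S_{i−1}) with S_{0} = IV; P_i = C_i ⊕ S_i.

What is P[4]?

P[1]: S = E(K, 0xBA) = 0x88; 0xC9 ⊕ 0x88 = 0x41.
P[2]: S = E(K, 0x88) = 0x56; 0x11 ⊕ 0x56 = 0x47.
P[3]: S = E(K, 0x56) = 0x24; 0x13 ⊕ 0x24 = 0x37.
P[4]: S = E(K, 0x24) = 0xF2; 0xFA ⊕ 0xF2 = 0x08.

P[4] = 0x08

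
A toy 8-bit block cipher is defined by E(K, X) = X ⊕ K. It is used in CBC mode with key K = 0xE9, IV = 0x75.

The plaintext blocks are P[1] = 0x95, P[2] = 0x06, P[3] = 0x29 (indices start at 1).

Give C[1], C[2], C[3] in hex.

C[1] = 0x09, C[2] = 0xE6, C[3] = 0x26

CBC encryption: C_i = E(K, P_i ⊕ C_{i−1}), with C_{0} = IV.
C[1]: P[1] ⊕ 0x75 = 0xE0; E(K, 0xE0) = 0x09.
C[2]: P[2] ⊕ 0x09 = 0x0F; E(K, 0x0F) = 0xE6.
C[3]: P[3] ⊕ 0xE6 = 0xCF; E(K, 0xCF) = 0x26.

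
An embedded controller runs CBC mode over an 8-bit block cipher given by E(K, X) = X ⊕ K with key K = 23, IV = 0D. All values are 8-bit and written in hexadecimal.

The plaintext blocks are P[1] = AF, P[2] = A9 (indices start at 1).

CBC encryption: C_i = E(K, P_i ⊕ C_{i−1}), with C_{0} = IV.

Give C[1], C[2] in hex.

C[1]: P[1] ⊕ 0D = A2; E(K, A2) = 81.
C[2]: P[2] ⊕ 81 = 28; E(K, 28) = 0B.

C[1] = 81, C[2] = 0B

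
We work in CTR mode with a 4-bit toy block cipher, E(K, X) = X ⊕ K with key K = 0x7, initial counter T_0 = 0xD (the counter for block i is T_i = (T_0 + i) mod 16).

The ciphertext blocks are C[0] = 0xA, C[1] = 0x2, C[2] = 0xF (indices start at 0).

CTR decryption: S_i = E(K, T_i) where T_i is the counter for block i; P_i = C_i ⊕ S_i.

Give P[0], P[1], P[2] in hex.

P[0]: T = 0xD, S = E(K, T) = 0xA; 0xA ⊕ 0xA = 0x0.
P[1]: T = 0xE, S = E(K, T) = 0x9; 0x2 ⊕ 0x9 = 0xB.
P[2]: T = 0xF, S = E(K, T) = 0x8; 0xF ⊕ 0x8 = 0x7.

P[0] = 0x0, P[1] = 0xB, P[2] = 0x7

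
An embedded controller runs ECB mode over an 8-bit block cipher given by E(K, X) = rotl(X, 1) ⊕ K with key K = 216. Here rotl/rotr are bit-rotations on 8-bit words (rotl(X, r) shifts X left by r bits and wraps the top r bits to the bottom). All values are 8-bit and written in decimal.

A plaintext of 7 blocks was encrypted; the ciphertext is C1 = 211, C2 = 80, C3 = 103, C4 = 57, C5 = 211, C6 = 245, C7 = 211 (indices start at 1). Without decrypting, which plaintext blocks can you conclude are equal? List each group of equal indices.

ECB encrypts each block independently with the same key, so equal ciphertext blocks imply equal plaintext blocks.
C1 = C5 = C7 = 211, so P1 = P5 = P7.

P1 = P5 = P7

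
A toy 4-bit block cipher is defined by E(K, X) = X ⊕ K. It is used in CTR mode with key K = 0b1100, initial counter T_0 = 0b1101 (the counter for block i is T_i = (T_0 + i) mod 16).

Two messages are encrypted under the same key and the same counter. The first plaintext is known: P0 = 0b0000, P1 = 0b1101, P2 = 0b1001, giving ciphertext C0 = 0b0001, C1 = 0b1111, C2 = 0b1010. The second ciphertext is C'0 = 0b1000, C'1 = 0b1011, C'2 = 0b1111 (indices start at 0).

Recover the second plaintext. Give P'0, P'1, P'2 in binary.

P'0 = 0b1001, P'1 = 0b1001, P'2 = 0b1100

In CTR with a reused counter, both messages share the same keystream S_i, so C_i ⊕ C'_i = P_i ⊕ P'_i and thus P'_i = P_i ⊕ C_i ⊕ C'_i.
P'0: 0b0000 ⊕ 0b0001 ⊕ 0b1000 = 0b1001.
P'1: 0b1101 ⊕ 0b1111 ⊕ 0b1011 = 0b1001.
P'2: 0b1001 ⊕ 0b1010 ⊕ 0b1111 = 0b1100.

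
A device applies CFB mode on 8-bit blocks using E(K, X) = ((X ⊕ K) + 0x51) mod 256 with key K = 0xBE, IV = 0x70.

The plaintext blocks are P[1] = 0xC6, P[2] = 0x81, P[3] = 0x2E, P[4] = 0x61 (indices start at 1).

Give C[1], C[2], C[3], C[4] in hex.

CFB encryption: C_i = P_i ⊕ E(K, C_{i−1}), with C_{0} = IV.
C[1]: E(K, 0x70) = 0x1F; 0xC6 ⊕ 0x1F = 0xD9.
C[2]: E(K, 0xD9) = 0xB8; 0x81 ⊕ 0xB8 = 0x39.
C[3]: E(K, 0x39) = 0xD8; 0x2E ⊕ 0xD8 = 0xF6.
C[4]: E(K, 0xF6) = 0x99; 0x61 ⊕ 0x99 = 0xF8.

C[1] = 0xD9, C[2] = 0x39, C[3] = 0xF6, C[4] = 0xF8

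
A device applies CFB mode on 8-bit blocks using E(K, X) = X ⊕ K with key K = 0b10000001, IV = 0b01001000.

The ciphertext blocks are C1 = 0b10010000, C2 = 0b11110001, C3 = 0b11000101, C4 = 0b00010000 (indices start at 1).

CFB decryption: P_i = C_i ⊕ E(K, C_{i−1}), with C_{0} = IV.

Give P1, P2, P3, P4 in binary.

P1 = 0b01011001, P2 = 0b11100000, P3 = 0b10110101, P4 = 0b01010100

P1: E(K, 0b01001000) = 0b11001001; 0b10010000 ⊕ 0b11001001 = 0b01011001.
P2: E(K, 0b10010000) = 0b00010001; 0b11110001 ⊕ 0b00010001 = 0b11100000.
P3: E(K, 0b11110001) = 0b01110000; 0b11000101 ⊕ 0b01110000 = 0b10110101.
P4: E(K, 0b11000101) = 0b01000100; 0b00010000 ⊕ 0b01000100 = 0b01010100.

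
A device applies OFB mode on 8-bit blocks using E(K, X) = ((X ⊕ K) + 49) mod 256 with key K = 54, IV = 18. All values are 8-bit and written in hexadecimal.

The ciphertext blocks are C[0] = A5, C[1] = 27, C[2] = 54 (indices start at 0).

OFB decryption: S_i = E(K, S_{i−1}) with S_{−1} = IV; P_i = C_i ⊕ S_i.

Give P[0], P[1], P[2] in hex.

P[0] = 30, P[1] = 2D, P[2] = F3

P[0]: S = E(K, 18) = 95; A5 ⊕ 95 = 30.
P[1]: S = E(K, 95) = 0A; 27 ⊕ 0A = 2D.
P[2]: S = E(K, 0A) = A7; 54 ⊕ A7 = F3.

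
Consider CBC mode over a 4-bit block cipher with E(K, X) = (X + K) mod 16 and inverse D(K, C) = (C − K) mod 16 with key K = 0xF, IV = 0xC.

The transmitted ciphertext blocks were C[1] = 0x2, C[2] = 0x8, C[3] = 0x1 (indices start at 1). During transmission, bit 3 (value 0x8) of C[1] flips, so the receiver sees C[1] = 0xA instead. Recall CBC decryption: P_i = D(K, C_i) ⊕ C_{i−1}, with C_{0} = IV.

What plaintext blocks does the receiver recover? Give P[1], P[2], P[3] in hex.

Only C[1] changed, to 0xA. In CBC, a change in C_i garbles P_i and flips the same bit in P_{i+1}. Decrypting the received ciphertext:
P[1]: D(K, 0xA) = 0xB; 0xB ⊕ 0xC = 0x7.
P[2]: D(K, 0x8) = 0x9; 0x9 ⊕ 0xA = 0x3.
P[3]: D(K, 0x1) = 0x2; 0x2 ⊕ 0x8 = 0xA.
Blocks that differ from the original plaintext: P[1], P[2].

P[1] = 0x7, P[2] = 0x3, P[3] = 0xA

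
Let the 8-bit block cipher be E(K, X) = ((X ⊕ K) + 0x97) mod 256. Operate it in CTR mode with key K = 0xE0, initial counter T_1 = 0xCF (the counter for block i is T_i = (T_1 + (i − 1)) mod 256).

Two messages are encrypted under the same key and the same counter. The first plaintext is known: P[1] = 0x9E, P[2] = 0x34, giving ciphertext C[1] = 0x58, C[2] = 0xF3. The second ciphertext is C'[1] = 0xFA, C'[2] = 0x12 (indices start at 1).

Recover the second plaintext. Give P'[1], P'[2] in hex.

P'[1] = 0x3C, P'[2] = 0xD5

In CTR with a reused counter, both messages share the same keystream S_i, so C_i ⊕ C'_i = P_i ⊕ P'_i and thus P'_i = P_i ⊕ C_i ⊕ C'_i.
P'[1]: 0x9E ⊕ 0x58 ⊕ 0xFA = 0x3C.
P'[2]: 0x34 ⊕ 0xF3 ⊕ 0x12 = 0xD5.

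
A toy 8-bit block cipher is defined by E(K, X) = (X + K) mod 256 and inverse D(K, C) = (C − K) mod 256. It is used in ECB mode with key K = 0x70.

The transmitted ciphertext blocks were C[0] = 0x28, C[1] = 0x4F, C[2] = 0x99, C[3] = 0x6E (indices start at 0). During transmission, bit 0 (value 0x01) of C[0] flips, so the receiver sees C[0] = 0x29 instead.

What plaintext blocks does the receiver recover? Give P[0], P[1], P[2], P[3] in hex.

ECB decryption: P_i = D(K, C_i).
Only C[0] changed, to 0x29. In ECB, a change in C_i affects only P_i. Decrypting the received ciphertext:
P[0]: D(K, 0x29) = 0xB9.
P[1]: D(K, 0x4F) = 0xDF.
P[2]: D(K, 0x99) = 0x29.
P[3]: D(K, 0x6E) = 0xFE.
Blocks that differ from the original plaintext: P[0].

P[0] = 0xB9, P[1] = 0xDF, P[2] = 0x29, P[3] = 0xFE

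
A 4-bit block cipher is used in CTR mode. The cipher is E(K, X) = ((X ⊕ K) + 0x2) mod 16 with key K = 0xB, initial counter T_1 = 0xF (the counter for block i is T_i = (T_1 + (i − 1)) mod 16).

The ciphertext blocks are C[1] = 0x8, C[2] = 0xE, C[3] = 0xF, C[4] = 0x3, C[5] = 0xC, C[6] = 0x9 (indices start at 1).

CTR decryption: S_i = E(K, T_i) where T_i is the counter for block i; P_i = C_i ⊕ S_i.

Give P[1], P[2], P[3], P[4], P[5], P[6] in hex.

P[1]: T = 0xF, S = E(K, T) = 0x6; 0x8 ⊕ 0x6 = 0xE.
P[2]: T = 0x0, S = E(K, T) = 0xD; 0xE ⊕ 0xD = 0x3.
P[3]: T = 0x1, S = E(K, T) = 0xC; 0xF ⊕ 0xC = 0x3.
P[4]: T = 0x2, S = E(K, T) = 0xB; 0x3 ⊕ 0xB = 0x8.
P[5]: T = 0x3, S = E(K, T) = 0xA; 0xC ⊕ 0xA = 0x6.
P[6]: T = 0x4, S = E(K, T) = 0x1; 0x9 ⊕ 0x1 = 0x8.

P[1] = 0xE, P[2] = 0x3, P[3] = 0x3, P[4] = 0x8, P[5] = 0x6, P[6] = 0x8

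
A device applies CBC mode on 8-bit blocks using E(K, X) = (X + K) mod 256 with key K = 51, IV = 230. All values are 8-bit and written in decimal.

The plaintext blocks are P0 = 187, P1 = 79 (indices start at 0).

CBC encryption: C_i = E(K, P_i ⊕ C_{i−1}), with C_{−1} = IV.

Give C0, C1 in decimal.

C0: P0 ⊕ 230 = 93; E(K, 93) = 144.
C1: P1 ⊕ 144 = 223; E(K, 223) = 18.

C0 = 144, C1 = 18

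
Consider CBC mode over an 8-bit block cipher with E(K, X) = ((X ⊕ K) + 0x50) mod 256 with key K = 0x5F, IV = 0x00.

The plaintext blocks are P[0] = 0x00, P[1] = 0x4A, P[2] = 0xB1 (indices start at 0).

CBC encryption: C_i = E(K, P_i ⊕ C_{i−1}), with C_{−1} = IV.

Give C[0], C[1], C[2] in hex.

C[0]: P[0] ⊕ 0x00 = 0x00; E(K, 0x00) = 0xAF.
C[1]: P[1] ⊕ 0xAF = 0xE5; E(K, 0xE5) = 0x0A.
C[2]: P[2] ⊕ 0x0A = 0xBB; E(K, 0xBB) = 0x34.

C[0] = 0xAF, C[1] = 0x0A, C[2] = 0x34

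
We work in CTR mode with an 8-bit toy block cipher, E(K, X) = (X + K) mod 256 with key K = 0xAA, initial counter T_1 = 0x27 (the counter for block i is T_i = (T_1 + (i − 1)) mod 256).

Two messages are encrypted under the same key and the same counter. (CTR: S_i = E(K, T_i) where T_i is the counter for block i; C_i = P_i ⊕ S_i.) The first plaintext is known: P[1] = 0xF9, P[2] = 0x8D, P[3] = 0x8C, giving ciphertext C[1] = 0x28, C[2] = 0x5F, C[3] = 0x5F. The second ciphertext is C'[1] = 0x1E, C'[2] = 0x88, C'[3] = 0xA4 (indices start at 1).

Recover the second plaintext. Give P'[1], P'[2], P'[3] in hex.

P'[1] = 0xCF, P'[2] = 0x5A, P'[3] = 0x77

In CTR with a reused counter, both messages share the same keystream S_i, so C_i ⊕ C'_i = P_i ⊕ P'_i and thus P'_i = P_i ⊕ C_i ⊕ C'_i.
P'[1]: 0xF9 ⊕ 0x28 ⊕ 0x1E = 0xCF.
P'[2]: 0x8D ⊕ 0x5F ⊕ 0x88 = 0x5A.
P'[3]: 0x8C ⊕ 0x5F ⊕ 0xA4 = 0x77.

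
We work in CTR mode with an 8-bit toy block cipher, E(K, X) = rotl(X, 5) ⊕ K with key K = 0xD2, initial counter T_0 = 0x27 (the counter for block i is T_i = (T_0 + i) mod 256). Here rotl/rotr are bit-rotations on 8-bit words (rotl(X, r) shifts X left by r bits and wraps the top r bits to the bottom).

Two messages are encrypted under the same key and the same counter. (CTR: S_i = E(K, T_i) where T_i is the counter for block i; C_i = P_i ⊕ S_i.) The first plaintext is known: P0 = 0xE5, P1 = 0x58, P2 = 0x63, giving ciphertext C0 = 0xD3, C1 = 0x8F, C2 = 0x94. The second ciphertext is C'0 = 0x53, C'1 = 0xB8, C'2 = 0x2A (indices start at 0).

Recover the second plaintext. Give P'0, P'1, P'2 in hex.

In CTR with a reused counter, both messages share the same keystream S_i, so C_i ⊕ C'_i = P_i ⊕ P'_i and thus P'_i = P_i ⊕ C_i ⊕ C'_i.
P'0: 0xE5 ⊕ 0xD3 ⊕ 0x53 = 0x65.
P'1: 0x58 ⊕ 0x8F ⊕ 0xB8 = 0x6F.
P'2: 0x63 ⊕ 0x94 ⊕ 0x2A = 0xDD.

P'0 = 0x65, P'1 = 0x6F, P'2 = 0xDD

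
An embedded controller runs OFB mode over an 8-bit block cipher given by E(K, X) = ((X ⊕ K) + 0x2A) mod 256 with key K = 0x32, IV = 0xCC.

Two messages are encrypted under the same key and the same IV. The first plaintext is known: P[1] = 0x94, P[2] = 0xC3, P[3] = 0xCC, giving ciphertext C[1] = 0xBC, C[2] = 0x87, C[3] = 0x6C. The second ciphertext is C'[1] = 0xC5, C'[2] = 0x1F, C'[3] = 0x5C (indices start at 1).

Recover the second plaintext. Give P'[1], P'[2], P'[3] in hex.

In OFB with a reused IV, both messages share the same keystream S_i, so C_i ⊕ C'_i = P_i ⊕ P'_i and thus P'_i = P_i ⊕ C_i ⊕ C'_i.
P'[1]: 0x94 ⊕ 0xBC ⊕ 0xC5 = 0xED.
P'[2]: 0xC3 ⊕ 0x87 ⊕ 0x1F = 0x5B.
P'[3]: 0xCC ⊕ 0x6C ⊕ 0x5C = 0xFC.

P'[1] = 0xED, P'[2] = 0x5B, P'[3] = 0xFC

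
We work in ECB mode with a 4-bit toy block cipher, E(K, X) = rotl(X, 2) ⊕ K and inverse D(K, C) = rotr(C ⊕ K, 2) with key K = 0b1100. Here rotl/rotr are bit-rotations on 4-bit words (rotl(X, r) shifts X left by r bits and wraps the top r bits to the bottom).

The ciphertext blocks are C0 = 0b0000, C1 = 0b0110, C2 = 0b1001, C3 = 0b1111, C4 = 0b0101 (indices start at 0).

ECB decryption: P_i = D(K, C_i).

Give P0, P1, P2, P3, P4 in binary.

P0: D(K, 0b0000) = 0b0011.
P1: D(K, 0b0110) = 0b1010.
P2: D(K, 0b1001) = 0b0101.
P3: D(K, 0b1111) = 0b1100.
P4: D(K, 0b0101) = 0b0110.

P0 = 0b0011, P1 = 0b1010, P2 = 0b0101, P3 = 0b1100, P4 = 0b0110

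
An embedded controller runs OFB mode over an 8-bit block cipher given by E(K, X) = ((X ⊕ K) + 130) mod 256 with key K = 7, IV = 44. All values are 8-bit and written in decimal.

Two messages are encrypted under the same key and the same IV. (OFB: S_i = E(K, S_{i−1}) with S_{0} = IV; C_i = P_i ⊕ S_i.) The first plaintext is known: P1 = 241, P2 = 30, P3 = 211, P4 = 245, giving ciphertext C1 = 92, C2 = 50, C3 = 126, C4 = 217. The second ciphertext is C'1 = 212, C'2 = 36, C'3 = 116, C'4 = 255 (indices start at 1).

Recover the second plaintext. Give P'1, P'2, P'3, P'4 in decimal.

In OFB with a reused IV, both messages share the same keystream S_i, so C_i ⊕ C'_i = P_i ⊕ P'_i and thus P'_i = P_i ⊕ C_i ⊕ C'_i.
P'1: 241 ⊕ 92 ⊕ 212 = 121.
P'2: 30 ⊕ 50 ⊕ 36 = 8.
P'3: 211 ⊕ 126 ⊕ 116 = 217.
P'4: 245 ⊕ 217 ⊕ 255 = 211.

P'1 = 121, P'2 = 8, P'3 = 217, P'4 = 211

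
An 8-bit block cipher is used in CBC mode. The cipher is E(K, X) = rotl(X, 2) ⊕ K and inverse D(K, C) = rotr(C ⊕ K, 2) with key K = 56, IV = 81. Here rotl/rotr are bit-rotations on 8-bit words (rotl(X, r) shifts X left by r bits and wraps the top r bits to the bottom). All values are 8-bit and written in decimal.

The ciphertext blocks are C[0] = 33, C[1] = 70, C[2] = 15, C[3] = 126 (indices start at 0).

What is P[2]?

P[2] = 139

CBC decryption: P_i = D(K, C_i) ⊕ C_{i−1}, with C_{−1} = IV.
P[2]: D(K, 15) = 205; 205 ⊕ 70 = 139.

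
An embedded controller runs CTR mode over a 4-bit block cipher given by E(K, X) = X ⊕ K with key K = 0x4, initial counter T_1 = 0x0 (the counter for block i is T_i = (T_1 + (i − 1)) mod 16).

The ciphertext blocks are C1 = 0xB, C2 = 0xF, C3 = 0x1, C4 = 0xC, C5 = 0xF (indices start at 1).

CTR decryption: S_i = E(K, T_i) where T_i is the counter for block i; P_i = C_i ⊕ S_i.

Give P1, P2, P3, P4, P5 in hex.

P1: T = 0x0, S = E(K, T) = 0x4; 0xB ⊕ 0x4 = 0xF.
P2: T = 0x1, S = E(K, T) = 0x5; 0xF ⊕ 0x5 = 0xA.
P3: T = 0x2, S = E(K, T) = 0x6; 0x1 ⊕ 0x6 = 0x7.
P4: T = 0x3, S = E(K, T) = 0x7; 0xC ⊕ 0x7 = 0xB.
P5: T = 0x4, S = E(K, T) = 0x0; 0xF ⊕ 0x0 = 0xF.

P1 = 0xF, P2 = 0xA, P3 = 0x7, P4 = 0xB, P5 = 0xF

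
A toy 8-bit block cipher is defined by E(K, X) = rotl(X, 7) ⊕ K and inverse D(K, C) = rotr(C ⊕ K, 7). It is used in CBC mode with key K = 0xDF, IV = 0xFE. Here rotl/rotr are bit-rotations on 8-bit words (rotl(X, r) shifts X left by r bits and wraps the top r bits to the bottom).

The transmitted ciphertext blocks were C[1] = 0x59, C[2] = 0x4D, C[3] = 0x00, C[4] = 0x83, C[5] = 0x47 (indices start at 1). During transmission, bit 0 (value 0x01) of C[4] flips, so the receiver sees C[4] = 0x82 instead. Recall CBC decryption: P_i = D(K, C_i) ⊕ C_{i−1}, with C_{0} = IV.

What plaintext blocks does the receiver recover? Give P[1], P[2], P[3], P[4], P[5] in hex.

Only C[4] changed, to 0x82. In CBC, a change in C_i garbles P_i and flips the same bit in P_{i+1}. Decrypting the received ciphertext:
P[1]: D(K, 0x59) = 0x0D; 0x0D ⊕ 0xFE = 0xF3.
P[2]: D(K, 0x4D) = 0x25; 0x25 ⊕ 0x59 = 0x7C.
P[3]: D(K, 0x00) = 0xBF; 0xBF ⊕ 0x4D = 0xF2.
P[4]: D(K, 0x82) = 0xBA; 0xBA ⊕ 0x00 = 0xBA.
P[5]: D(K, 0x47) = 0x31; 0x31 ⊕ 0x82 = 0xB3.
Blocks that differ from the original plaintext: P[4], P[5].

P[1] = 0xF3, P[2] = 0x7C, P[3] = 0xF2, P[4] = 0xBA, P[5] = 0xB3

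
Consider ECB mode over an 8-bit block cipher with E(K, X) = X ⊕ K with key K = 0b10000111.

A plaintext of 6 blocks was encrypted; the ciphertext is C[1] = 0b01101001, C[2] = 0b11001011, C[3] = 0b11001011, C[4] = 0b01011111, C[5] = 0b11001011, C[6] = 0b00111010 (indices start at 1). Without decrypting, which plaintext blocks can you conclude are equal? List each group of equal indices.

P[2] = P[3] = P[5]

ECB encrypts each block independently with the same key, so equal ciphertext blocks imply equal plaintext blocks.
C[2] = C[3] = C[5] = 0b11001011, so P[2] = P[3] = P[5].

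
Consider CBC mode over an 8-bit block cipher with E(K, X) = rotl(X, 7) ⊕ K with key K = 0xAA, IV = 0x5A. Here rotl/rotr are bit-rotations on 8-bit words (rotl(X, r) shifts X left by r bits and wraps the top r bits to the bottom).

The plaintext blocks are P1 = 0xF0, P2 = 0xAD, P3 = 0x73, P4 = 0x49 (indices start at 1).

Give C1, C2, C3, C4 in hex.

CBC encryption: C_i = E(K, P_i ⊕ C_{i−1}), with C_{0} = IV.
C1: P1 ⊕ 0x5A = 0xAA; E(K, 0xAA) = 0xFF.
C2: P2 ⊕ 0xFF = 0x52; E(K, 0x52) = 0x83.
C3: P3 ⊕ 0x83 = 0xF0; E(K, 0xF0) = 0xD2.
C4: P4 ⊕ 0xD2 = 0x9B; E(K, 0x9B) = 0x67.

C1 = 0xFF, C2 = 0x83, C3 = 0xD2, C4 = 0x67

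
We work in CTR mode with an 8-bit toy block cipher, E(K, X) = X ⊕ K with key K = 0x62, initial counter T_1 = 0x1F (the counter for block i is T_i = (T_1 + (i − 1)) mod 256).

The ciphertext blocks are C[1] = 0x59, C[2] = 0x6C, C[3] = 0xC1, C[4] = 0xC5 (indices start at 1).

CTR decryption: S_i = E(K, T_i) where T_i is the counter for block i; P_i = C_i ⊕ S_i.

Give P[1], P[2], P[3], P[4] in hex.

P[1]: T = 0x1F, S = E(K, T) = 0x7D; 0x59 ⊕ 0x7D = 0x24.
P[2]: T = 0x20, S = E(K, T) = 0x42; 0x6C ⊕ 0x42 = 0x2E.
P[3]: T = 0x21, S = E(K, T) = 0x43; 0xC1 ⊕ 0x43 = 0x82.
P[4]: T = 0x22, S = E(K, T) = 0x40; 0xC5 ⊕ 0x40 = 0x85.

P[1] = 0x24, P[2] = 0x2E, P[3] = 0x82, P[4] = 0x85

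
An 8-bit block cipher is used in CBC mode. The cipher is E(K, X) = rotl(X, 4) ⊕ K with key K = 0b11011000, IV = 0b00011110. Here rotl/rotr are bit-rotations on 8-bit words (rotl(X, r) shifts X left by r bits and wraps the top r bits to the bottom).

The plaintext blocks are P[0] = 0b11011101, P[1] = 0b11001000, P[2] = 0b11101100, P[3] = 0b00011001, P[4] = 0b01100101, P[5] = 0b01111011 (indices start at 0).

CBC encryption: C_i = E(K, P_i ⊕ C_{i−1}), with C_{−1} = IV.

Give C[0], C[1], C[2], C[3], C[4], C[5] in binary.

C[0] = 0b11100100, C[1] = 0b00011010, C[2] = 0b10110111, C[3] = 0b00110010, C[4] = 0b10101101, C[5] = 0b10110101

C[0]: P[0] ⊕ 0b00011110 = 0b11000011; E(K, 0b11000011) = 0b11100100.
C[1]: P[1] ⊕ 0b11100100 = 0b00101100; E(K, 0b00101100) = 0b00011010.
C[2]: P[2] ⊕ 0b00011010 = 0b11110110; E(K, 0b11110110) = 0b10110111.
C[3]: P[3] ⊕ 0b10110111 = 0b10101110; E(K, 0b10101110) = 0b00110010.
C[4]: P[4] ⊕ 0b00110010 = 0b01010111; E(K, 0b01010111) = 0b10101101.
C[5]: P[5] ⊕ 0b10101101 = 0b11010110; E(K, 0b11010110) = 0b10110101.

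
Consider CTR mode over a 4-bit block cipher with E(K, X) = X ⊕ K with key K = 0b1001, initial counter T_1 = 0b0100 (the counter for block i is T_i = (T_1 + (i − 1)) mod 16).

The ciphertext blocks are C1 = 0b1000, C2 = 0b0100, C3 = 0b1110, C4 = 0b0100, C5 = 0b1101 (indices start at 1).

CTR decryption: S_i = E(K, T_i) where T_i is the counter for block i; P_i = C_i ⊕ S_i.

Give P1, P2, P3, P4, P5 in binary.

P1 = 0b0101, P2 = 0b1000, P3 = 0b0001, P4 = 0b1010, P5 = 0b1100

P1: T = 0b0100, S = E(K, T) = 0b1101; 0b1000 ⊕ 0b1101 = 0b0101.
P2: T = 0b0101, S = E(K, T) = 0b1100; 0b0100 ⊕ 0b1100 = 0b1000.
P3: T = 0b0110, S = E(K, T) = 0b1111; 0b1110 ⊕ 0b1111 = 0b0001.
P4: T = 0b0111, S = E(K, T) = 0b1110; 0b0100 ⊕ 0b1110 = 0b1010.
P5: T = 0b1000, S = E(K, T) = 0b0001; 0b1101 ⊕ 0b0001 = 0b1100.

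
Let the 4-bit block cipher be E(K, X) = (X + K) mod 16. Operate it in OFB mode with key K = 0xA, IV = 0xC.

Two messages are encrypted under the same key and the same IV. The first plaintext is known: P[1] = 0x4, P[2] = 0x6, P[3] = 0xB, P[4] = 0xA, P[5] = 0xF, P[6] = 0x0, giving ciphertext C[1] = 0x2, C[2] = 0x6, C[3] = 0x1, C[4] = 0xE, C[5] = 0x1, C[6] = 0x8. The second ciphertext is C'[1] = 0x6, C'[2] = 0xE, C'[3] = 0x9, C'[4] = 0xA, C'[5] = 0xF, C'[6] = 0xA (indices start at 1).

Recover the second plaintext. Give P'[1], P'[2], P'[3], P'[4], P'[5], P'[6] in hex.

P'[1] = 0x0, P'[2] = 0xE, P'[3] = 0x3, P'[4] = 0xE, P'[5] = 0x1, P'[6] = 0x2

In OFB with a reused IV, both messages share the same keystream S_i, so C_i ⊕ C'_i = P_i ⊕ P'_i and thus P'_i = P_i ⊕ C_i ⊕ C'_i.
P'[1]: 0x4 ⊕ 0x2 ⊕ 0x6 = 0x0.
P'[2]: 0x6 ⊕ 0x6 ⊕ 0xE = 0xE.
P'[3]: 0xB ⊕ 0x1 ⊕ 0x9 = 0x3.
P'[4]: 0xA ⊕ 0xE ⊕ 0xA = 0xE.
P'[5]: 0xF ⊕ 0x1 ⊕ 0xF = 0x1.
P'[6]: 0x0 ⊕ 0x8 ⊕ 0xA = 0x2.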